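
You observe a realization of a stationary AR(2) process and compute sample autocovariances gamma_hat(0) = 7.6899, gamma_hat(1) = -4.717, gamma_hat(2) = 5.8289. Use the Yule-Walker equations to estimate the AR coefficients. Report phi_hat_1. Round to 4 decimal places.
\hat\phi_{1} = -0.2380

The Yule-Walker equations for an AR(p) process read, in matrix form,
  Gamma_p phi = r_p,   with   (Gamma_p)_{ij} = gamma(|i - j|),
                       (r_p)_i = gamma(i),   i,j = 1..p.
Substitute the sample gammas (Toeplitz matrix and right-hand side of size 2):
  Gamma_p = [[7.6899, -4.717], [-4.717, 7.6899]]
  r_p     = [-4.717, 5.8289]
Written out:
  7.6899 phi_1 - 4.717 phi_2 = -4.717
  -4.717 phi_1 + 7.6899 phi_2 = 5.8289
Solve by Cramer's rule:
  det = gamma(0)^2 - gamma(1)^2 = (7.6899)^2 - (-4.717)^2 = 59.13456201 - 22.250089 = 36.88447301
  phi_hat_1 = [gamma(1) gamma(0) - gamma(1) gamma(2)] / det = [(-4.717)(7.6899) - (-4.717)(5.8289)] / 36.88447301 = -8.778337 / 36.88447301 = -0.238
  phi_hat_2 = [gamma(0) gamma(2) - gamma(1)^2] / det = [(7.6899)(5.8289) - (-4.717)^2] / 36.88447301 = 22.57356911 / 36.88447301 = 0.612
So phi_hat = [-0.2380, 0.6120].
Therefore phi_hat_1 = -0.2380.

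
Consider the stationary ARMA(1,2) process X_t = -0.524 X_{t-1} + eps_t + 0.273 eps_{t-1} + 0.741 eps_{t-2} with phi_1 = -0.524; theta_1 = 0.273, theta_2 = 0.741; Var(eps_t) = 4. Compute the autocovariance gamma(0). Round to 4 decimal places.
\gamma(0) = 8.4498

Multiply the model equation by X_{t-k} and take expectations. With theta_0 = psi_0 = 1 and psi_j the MA(infinity) weights, this gives
  gamma(k) - sum_i phi_i gamma(k-i) = c_k,
  c_k = sigma^2 * sum_{j=k..q} theta_j psi_{j-k}   (c_k = 0 for k > q),
using gamma(-m) = gamma(m).
psi-weights needed (psi_j = theta_j + sum_i phi_i psi_{j-i}):
  psi_1 = theta_1 + phi_1 = 0.273 + (-0.524) = -0.251
  psi_2 = theta_2 + phi_1 psi_1 = 0.741 + (-0.524)(-0.251) = 0.872524
Right-hand sides:
  c_0 = sigma^2 (1 + theta_1 psi_1 + theta_2 psi_2) = 4 * (1 + (0.273)(-0.251) + (0.741)(0.872524)) = 4 * 1.578017 = 6.312069
  c_1 = sigma^2 (theta_1 + theta_2 psi_1) = 4 * (0.273 + (0.741)(-0.251)) = 0.348036
  c_2 = sigma^2 theta_2 = 4 * (0.741) = 2.964
Equations for k = 0 and k = 1 (AR order 1):
  gamma(0) = phi_1 gamma(1) + c_0
  gamma(1) = phi_1 gamma(0) + c_1
Substituting the second into the first: gamma(0) (1 - phi_1^2) = c_0 + phi_1 c_1, so
  gamma(0) = (c_0 + phi_1 c_1) / (1 - phi_1^2) = (6.312069 + (-0.524)(0.348036)) / (1 - (-0.524)^2) = 6.129698 / 0.725424 = 8.449815.
Therefore gamma(0) = 8.4498 (to 4 decimal places).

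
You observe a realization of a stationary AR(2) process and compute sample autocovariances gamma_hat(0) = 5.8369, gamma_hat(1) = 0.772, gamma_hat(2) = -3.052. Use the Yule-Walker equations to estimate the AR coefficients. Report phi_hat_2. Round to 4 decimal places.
\hat\phi_{2} = -0.5500

The Yule-Walker equations for an AR(p) process read, in matrix form,
  Gamma_p phi = r_p,   with   (Gamma_p)_{ij} = gamma(|i - j|),
                       (r_p)_i = gamma(i),   i,j = 1..p.
Substitute the sample gammas (Toeplitz matrix and right-hand side of size 2):
  Gamma_p = [[5.8369, 0.772], [0.772, 5.8369]]
  r_p     = [0.772, -3.052]
Written out:
  5.8369 phi_1 + 0.772 phi_2 = 0.772
  0.772 phi_1 + 5.8369 phi_2 = -3.052
Solve by Cramer's rule:
  det = gamma(0)^2 - gamma(1)^2 = (5.8369)^2 - (0.772)^2 = 34.06940161 - 0.595984 = 33.47341761
  phi_hat_1 = [gamma(1) gamma(0) - gamma(1) gamma(2)] / det = [(0.772)(5.8369) - (0.772)(-3.052)] / 33.47341761 = 6.8622308 / 33.47341761 = 0.205
  phi_hat_2 = [gamma(0) gamma(2) - gamma(1)^2] / det = [(5.8369)(-3.052) - (0.772)^2] / 33.47341761 = -18.4102028 / 33.47341761 = -0.55
So phi_hat = [0.2050, -0.5500].
Therefore phi_hat_2 = -0.5500.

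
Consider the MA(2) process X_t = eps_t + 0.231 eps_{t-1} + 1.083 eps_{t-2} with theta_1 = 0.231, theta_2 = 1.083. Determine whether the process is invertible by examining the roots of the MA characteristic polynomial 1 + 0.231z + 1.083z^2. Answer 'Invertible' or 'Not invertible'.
\text{Not invertible}

The MA(q) characteristic polynomial is P(z) = 1 + 0.231z + 1.083z^2.
Invertibility requires all roots to lie outside the unit circle, i.e. |z| > 1 for every root.
Set 1 + (0.231) z + (1.083) z^2 = 0, i.e. a z^2 + b z + c = 0 with a = 1.083, b = 0.231, c = 1.
Discriminant D = b^2 - 4ac = (0.231)^2 - 4*(1.083)*1 = 0.053361 - (4.332) = -4.278639.
D < 0, so the roots are the complex-conjugate pair z = (-b +/- i sqrt(-D)) / (2a) = -0.1066 +/- 0.955i.
For a conjugate pair |z|^2 = z * conj(z) = (product of roots) = c/a = 1/(1.083) = 0.923361, so |z| = sqrt(0.923361) = 0.9609 for both roots.
Moduli of all roots: 0.9609, 0.9609.
All moduli strictly greater than 1? No.
Verdict: Not invertible.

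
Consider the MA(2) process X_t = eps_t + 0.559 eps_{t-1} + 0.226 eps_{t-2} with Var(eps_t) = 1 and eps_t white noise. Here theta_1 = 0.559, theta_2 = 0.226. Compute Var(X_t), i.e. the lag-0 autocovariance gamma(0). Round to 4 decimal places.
\gamma(0) = 1.3636

For an MA(q) process X_t = eps_t + sum_i theta_i eps_{t-i} with
Var(eps_t) = sigma^2, the variance is
  gamma(0) = sigma^2 * (1 + sum_i theta_i^2).
  sum_i theta_i^2 = (0.559)^2 + (0.226)^2 = 0.312481 + 0.051076 = 0.363557.
  gamma(0) = 1 * (1 + 0.363557) = 1 * 1.363557 = 1.363557, which rounds to 1.3636.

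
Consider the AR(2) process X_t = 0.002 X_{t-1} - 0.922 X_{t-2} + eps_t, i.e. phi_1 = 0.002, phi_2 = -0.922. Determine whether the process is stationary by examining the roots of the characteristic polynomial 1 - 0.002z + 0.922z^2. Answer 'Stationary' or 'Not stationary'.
\text{Stationary}

The AR(p) characteristic polynomial is P(z) = 1 - 0.002z + 0.922z^2.
Stationarity requires all roots to lie outside the unit circle, i.e. |z| > 1 for every root.
Set 1 + (-0.002) z + (0.922) z^2 = 0, i.e. a z^2 + b z + c = 0 with a = 0.922, b = -0.002, c = 1.
Discriminant D = b^2 - 4ac = (-0.002)^2 - 4*(0.922)*1 = 0.000004 - (3.688) = -3.687996.
D < 0, so the roots are the complex-conjugate pair z = (-b +/- i sqrt(-D)) / (2a) = 0.0011 +/- 1.0414i.
For a conjugate pair |z|^2 = z * conj(z) = (product of roots) = c/a = 1/(0.922) = 1.084599, so |z| = sqrt(1.084599) = 1.0414 for both roots.
Moduli of all roots: 1.0414, 1.0414.
All moduli strictly greater than 1? Yes.
Verdict: Stationary.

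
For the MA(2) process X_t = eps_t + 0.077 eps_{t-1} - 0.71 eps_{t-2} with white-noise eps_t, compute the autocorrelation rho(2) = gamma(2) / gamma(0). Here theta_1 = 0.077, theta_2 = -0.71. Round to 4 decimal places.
\rho(2) = -0.4702

For an MA(q) process with theta_0 = 1, the autocovariance is
  gamma(k) = sigma^2 * sum_{i=0..q-k} theta_i * theta_{i+k},
and rho(k) = gamma(k) / gamma(0). Sigma^2 cancels.
  numerator   = (1)*(-0.71) = -0.71.
  denominator = (1)^2 + (0.077)^2 + (-0.71)^2 = 1.510029.
  rho(2) = -0.71 / 1.510029 = -0.4702.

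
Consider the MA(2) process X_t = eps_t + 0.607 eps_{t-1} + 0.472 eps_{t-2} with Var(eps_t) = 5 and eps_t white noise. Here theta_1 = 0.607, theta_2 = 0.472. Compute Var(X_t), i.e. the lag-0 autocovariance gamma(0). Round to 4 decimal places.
\gamma(0) = 7.9562

For an MA(q) process X_t = eps_t + sum_i theta_i eps_{t-i} with
Var(eps_t) = sigma^2, the variance is
  gamma(0) = sigma^2 * (1 + sum_i theta_i^2).
  sum_i theta_i^2 = (0.607)^2 + (0.472)^2 = 0.368449 + 0.222784 = 0.591233.
  gamma(0) = 5 * (1 + 0.591233) = 5 * 1.591233 = 7.956165, which rounds to 7.9562.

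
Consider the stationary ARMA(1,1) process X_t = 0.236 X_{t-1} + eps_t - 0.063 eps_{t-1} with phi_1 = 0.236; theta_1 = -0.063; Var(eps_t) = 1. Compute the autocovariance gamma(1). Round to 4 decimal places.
\gamma(1) = 0.1805

Multiply the model equation by X_{t-k} and take expectations. With theta_0 = psi_0 = 1 and psi_j the MA(infinity) weights, this gives
  gamma(k) - sum_i phi_i gamma(k-i) = c_k,
  c_k = sigma^2 * sum_{j=k..q} theta_j psi_{j-k}   (c_k = 0 for k > q),
using gamma(-m) = gamma(m).
psi-weights needed (psi_j = theta_j + sum_i phi_i psi_{j-i}):
  psi_1 = theta_1 + phi_1 = -0.063 + (0.236) = 0.173
Right-hand sides:
  c_0 = sigma^2 (1 + theta_1 psi_1) = 1 * (1 + (-0.063)(0.173)) = 1 * 0.989101 = 0.989101
  c_1 = sigma^2 theta_1 = 1 * (-0.063) = -0.063
  c_2 = 0
Equations for k = 0 and k = 1 (AR order 1):
  gamma(0) = phi_1 gamma(1) + c_0
  gamma(1) = phi_1 gamma(0) + c_1
Substituting the second into the first: gamma(0) (1 - phi_1^2) = c_0 + phi_1 c_1, so
  gamma(0) = (c_0 + phi_1 c_1) / (1 - phi_1^2) = (0.989101 + (0.236)(-0.063)) / (1 - (0.236)^2) = 0.974233 / 0.944304 = 1.031694.
  gamma(1) = phi_1 gamma(0) + c_1 = (0.236)(1.031694) + (-0.063) = 0.18048.
Therefore gamma(1) = 0.1805 (to 4 decimal places).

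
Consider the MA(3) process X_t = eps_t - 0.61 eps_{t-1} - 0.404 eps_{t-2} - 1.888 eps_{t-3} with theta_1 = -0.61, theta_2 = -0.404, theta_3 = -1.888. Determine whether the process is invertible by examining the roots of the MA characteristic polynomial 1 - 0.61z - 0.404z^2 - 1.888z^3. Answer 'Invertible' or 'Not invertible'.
\text{Not invertible}

The MA(q) characteristic polynomial is P(z) = 1 - 0.61z - 0.404z^2 - 1.888z^3.
Invertibility requires all roots to lie outside the unit circle, i.e. |z| > 1 for every root.
Degree 3: look for a simple real root z0 first, then factor out (1 - z/z0) and solve the remaining quadratic.
Testing z0 = 0.625: P(0.625) = 1 + (-0.61)(0.625) + (-0.404)(0.625)^2 + (-1.888)(0.625)^3
  = 1 + (-0.38125) + (-0.157813) + (-0.460938) = 0.  So z_0 = 0.625 is a root, |z_0| = 0.625.
Divide out the factor (1 - 1.6 z) = (1 - z/z0) (since 1/z0 = 1.6):
  P(z) = (1 - 1.6 z)(1 + (0.99) z + (1.18) z^2)
  [check: z-coef 0.99 - (1.6) = -0.61; z^2-coef 1.18 - (1.6)(0.99) = -0.404; z^3-coef -(1.6)(1.18) = -1.888.]
Remaining roots from the quadratic factor 1 + (0.99) z + (1.18) z^2:
  Set 1 + (0.99) z + (1.18) z^2 = 0, i.e. a z^2 + b z + c = 0 with a = 1.18, b = 0.99, c = 1.
  Discriminant D = b^2 - 4ac = (0.99)^2 - 4*(1.18)*1 = 0.9801 - (4.72) = -3.7399.
  D < 0, so the roots are the complex-conjugate pair z = (-b +/- i sqrt(-D)) / (2a) = -0.4195 +/- 0.8194i.
  For a conjugate pair |z|^2 = z * conj(z) = (product of roots) = c/a = 1/(1.18) = 0.847458, so |z| = sqrt(0.847458) = 0.9206 for both roots.
Moduli of all roots: 0.6250, 0.9206, 0.9206.
All moduli strictly greater than 1? No.
Verdict: Not invertible.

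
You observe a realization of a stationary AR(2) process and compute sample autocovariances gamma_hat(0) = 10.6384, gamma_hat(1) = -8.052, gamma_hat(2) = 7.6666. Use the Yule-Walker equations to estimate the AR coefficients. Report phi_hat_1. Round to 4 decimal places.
\hat\phi_{1} = -0.4950

The Yule-Walker equations for an AR(p) process read, in matrix form,
  Gamma_p phi = r_p,   with   (Gamma_p)_{ij} = gamma(|i - j|),
                       (r_p)_i = gamma(i),   i,j = 1..p.
Substitute the sample gammas (Toeplitz matrix and right-hand side of size 2):
  Gamma_p = [[10.6384, -8.052], [-8.052, 10.6384]]
  r_p     = [-8.052, 7.6666]
Written out:
  10.6384 phi_1 - 8.052 phi_2 = -8.052
  -8.052 phi_1 + 10.6384 phi_2 = 7.6666
Solve by Cramer's rule:
  det = gamma(0)^2 - gamma(1)^2 = (10.6384)^2 - (-8.052)^2 = 113.17555456 - 64.834704 = 48.34085056
  phi_hat_1 = [gamma(1) gamma(0) - gamma(1) gamma(2)] / det = [(-8.052)(10.6384) - (-8.052)(7.6666)] / 48.34085056 = -23.9289336 / 48.34085056 = -0.495
  phi_hat_2 = [gamma(0) gamma(2) - gamma(1)^2] / det = [(10.6384)(7.6666) - (-8.052)^2] / 48.34085056 = 16.72565344 / 48.34085056 = 0.346
So phi_hat = [-0.4950, 0.3460].
Therefore phi_hat_1 = -0.4950.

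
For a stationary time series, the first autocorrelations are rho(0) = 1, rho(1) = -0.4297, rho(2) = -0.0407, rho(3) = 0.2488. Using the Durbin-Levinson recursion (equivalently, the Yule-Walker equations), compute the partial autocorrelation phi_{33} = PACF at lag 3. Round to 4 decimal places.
\phi_{33} = 0.1430

The PACF at lag k is phi_{kk}, the last component of the solution
to the Yule-Walker system G_k phi = r_k where
  (G_k)_{ij} = rho(|i - j|), (r_k)_i = rho(i), i,j = 1..k.
Equivalently, Durbin-Levinson gives phi_{kk} iteratively:
  phi_{11} = rho(1)
  phi_{kk} = [rho(k) - sum_{j=1..k-1} phi_{k-1,j} rho(k-j)]
            / [1 - sum_{j=1..k-1} phi_{k-1,j} rho(j)],
  phi_{k,j} = phi_{k-1,j} - phi_{kk} phi_{k-1,k-j},  j = 1..k-1.
Step k = 1:
  phi_11 = rho(1) = -0.4297.
Step k = 2:
  phi_22 = [rho(2) - phi_11 rho(1)] / [1 - phi_11 rho(1)] = [-0.0407 - (-0.4297)(-0.4297)] / [1 - (-0.4297)(-0.4297)]
         = -0.22534209 / 0.81535791 = -0.276372.
  Update: phi_21 = phi_11 - phi_22 phi_11 = -0.4297 - (-0.276372)(-0.4297) = -0.548457.
Step k = 3:
  phi_33 = [rho(3) - phi_21 rho(2) - phi_22 rho(1)] / [1 - phi_21 rho(1) - phi_22 rho(2)]
    numerator   = 0.2488 - (-0.548457)(-0.0407) - (-0.276372)(-0.4297) = 0.10772075
    denominator = 1 - (-0.548457)(-0.4297) - (-0.276372)(-0.0407) = 0.75307967
  phi_33 = 0.10772075 / 0.75307967 = 0.143.
Therefore phi_{33} = 0.1430.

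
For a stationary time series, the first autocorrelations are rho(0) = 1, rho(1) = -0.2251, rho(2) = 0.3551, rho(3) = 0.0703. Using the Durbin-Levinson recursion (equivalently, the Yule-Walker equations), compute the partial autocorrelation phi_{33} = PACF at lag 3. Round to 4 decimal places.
\phi_{33} = 0.2310

The PACF at lag k is phi_{kk}, the last component of the solution
to the Yule-Walker system G_k phi = r_k where
  (G_k)_{ij} = rho(|i - j|), (r_k)_i = rho(i), i,j = 1..k.
Equivalently, Durbin-Levinson gives phi_{kk} iteratively:
  phi_{11} = rho(1)
  phi_{kk} = [rho(k) - sum_{j=1..k-1} phi_{k-1,j} rho(k-j)]
            / [1 - sum_{j=1..k-1} phi_{k-1,j} rho(j)],
  phi_{k,j} = phi_{k-1,j} - phi_{kk} phi_{k-1,k-j},  j = 1..k-1.
Step k = 1:
  phi_11 = rho(1) = -0.2251.
Step k = 2:
  phi_22 = [rho(2) - phi_11 rho(1)] / [1 - phi_11 rho(1)] = [0.3551 - (-0.2251)(-0.2251)] / [1 - (-0.2251)(-0.2251)]
         = 0.30442999 / 0.94932999 = 0.320679.
  Update: phi_21 = phi_11 - phi_22 phi_11 = -0.2251 - (0.320679)(-0.2251) = -0.152915.
Step k = 3:
  phi_33 = [rho(3) - phi_21 rho(2) - phi_22 rho(1)] / [1 - phi_21 rho(1) - phi_22 rho(2)]
    numerator   = 0.0703 - (-0.152915)(0.3551) - (0.320679)(-0.2251) = 0.19678498
    denominator = 1 - (-0.152915)(-0.2251) - (0.320679)(0.3551) = 0.85170575
  phi_33 = 0.19678498 / 0.85170575 = 0.231.
Therefore phi_{33} = 0.2310.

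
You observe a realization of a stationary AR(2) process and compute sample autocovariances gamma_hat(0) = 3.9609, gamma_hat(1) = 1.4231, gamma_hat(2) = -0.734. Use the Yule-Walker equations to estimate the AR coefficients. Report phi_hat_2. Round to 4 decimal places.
\hat\phi_{2} = -0.3610

The Yule-Walker equations for an AR(p) process read, in matrix form,
  Gamma_p phi = r_p,   with   (Gamma_p)_{ij} = gamma(|i - j|),
                       (r_p)_i = gamma(i),   i,j = 1..p.
Substitute the sample gammas (Toeplitz matrix and right-hand side of size 2):
  Gamma_p = [[3.9609, 1.4231], [1.4231, 3.9609]]
  r_p     = [1.4231, -0.734]
Written out:
  3.9609 phi_1 + 1.4231 phi_2 = 1.4231
  1.4231 phi_1 + 3.9609 phi_2 = -0.734
Solve by Cramer's rule:
  det = gamma(0)^2 - gamma(1)^2 = (3.9609)^2 - (1.4231)^2 = 15.68872881 - 2.02521361 = 13.6635152
  phi_hat_1 = [gamma(1) gamma(0) - gamma(1) gamma(2)] / det = [(1.4231)(3.9609) - (1.4231)(-0.734)] / 13.6635152 = 6.68131219 / 13.6635152 = 0.489
  phi_hat_2 = [gamma(0) gamma(2) - gamma(1)^2] / det = [(3.9609)(-0.734) - (1.4231)^2] / 13.6635152 = -4.93251421 / 13.6635152 = -0.361
So phi_hat = [0.4890, -0.3610].
Therefore phi_hat_2 = -0.3610.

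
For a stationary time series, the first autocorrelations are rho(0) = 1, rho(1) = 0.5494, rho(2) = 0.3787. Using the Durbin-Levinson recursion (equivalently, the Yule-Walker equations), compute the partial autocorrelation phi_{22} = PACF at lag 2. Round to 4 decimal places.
\phi_{22} = 0.1101

The PACF at lag k is phi_{kk}, the last component of the solution
to the Yule-Walker system G_k phi = r_k where
  (G_k)_{ij} = rho(|i - j|), (r_k)_i = rho(i), i,j = 1..k.
Equivalently, Durbin-Levinson gives phi_{kk} iteratively:
  phi_{11} = rho(1)
  phi_{kk} = [rho(k) - sum_{j=1..k-1} phi_{k-1,j} rho(k-j)]
            / [1 - sum_{j=1..k-1} phi_{k-1,j} rho(j)],
  phi_{k,j} = phi_{k-1,j} - phi_{kk} phi_{k-1,k-j},  j = 1..k-1.
Step k = 1:
  phi_11 = rho(1) = 0.5494.
Step k = 2:
  phi_22 = [rho(2) - phi_11 rho(1)] / [1 - phi_11 rho(1)] = [0.3787 - (0.5494)(0.5494)] / [1 - (0.5494)(0.5494)]
         = 0.07685964 / 0.69815964 = 0.1101.
Therefore phi_{22} = 0.1101.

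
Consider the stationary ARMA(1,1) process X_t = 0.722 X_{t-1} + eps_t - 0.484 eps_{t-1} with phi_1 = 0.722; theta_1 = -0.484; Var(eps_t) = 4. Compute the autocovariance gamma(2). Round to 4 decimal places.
\gamma(2) = 0.9341

Multiply the model equation by X_{t-k} and take expectations. With theta_0 = psi_0 = 1 and psi_j the MA(infinity) weights, this gives
  gamma(k) - sum_i phi_i gamma(k-i) = c_k,
  c_k = sigma^2 * sum_{j=k..q} theta_j psi_{j-k}   (c_k = 0 for k > q),
using gamma(-m) = gamma(m).
psi-weights needed (psi_j = theta_j + sum_i phi_i psi_{j-i}):
  psi_1 = theta_1 + phi_1 = -0.484 + (0.722) = 0.238
Right-hand sides:
  c_0 = sigma^2 (1 + theta_1 psi_1) = 4 * (1 + (-0.484)(0.238)) = 4 * 0.884808 = 3.539232
  c_1 = sigma^2 theta_1 = 4 * (-0.484) = -1.936
  c_2 = 0
Equations for k = 0 and k = 1 (AR order 1):
  gamma(0) = phi_1 gamma(1) + c_0
  gamma(1) = phi_1 gamma(0) + c_1
Substituting the second into the first: gamma(0) (1 - phi_1^2) = c_0 + phi_1 c_1, so
  gamma(0) = (c_0 + phi_1 c_1) / (1 - phi_1^2) = (3.539232 + (0.722)(-1.936)) / (1 - (0.722)^2) = 2.14144 / 0.478716 = 4.473299.
  gamma(1) = phi_1 gamma(0) + c_1 = (0.722)(4.473299) + (-1.936) = 1.293722.
For k = 2 (> q): gamma(2) = phi_1 gamma(1) = (0.722)(1.293722) = 0.934067.
Therefore gamma(2) = 0.9341 (to 4 decimal places).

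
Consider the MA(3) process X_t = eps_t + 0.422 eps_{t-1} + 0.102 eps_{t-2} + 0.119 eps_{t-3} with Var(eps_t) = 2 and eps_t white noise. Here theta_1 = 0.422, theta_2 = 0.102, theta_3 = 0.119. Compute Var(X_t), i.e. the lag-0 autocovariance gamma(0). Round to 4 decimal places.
\gamma(0) = 2.4053

For an MA(q) process X_t = eps_t + sum_i theta_i eps_{t-i} with
Var(eps_t) = sigma^2, the variance is
  gamma(0) = sigma^2 * (1 + sum_i theta_i^2).
  sum_i theta_i^2 = (0.422)^2 + (0.102)^2 + (0.119)^2 = 0.178084 + 0.010404 + 0.014161 = 0.202649.
  gamma(0) = 2 * (1 + 0.202649) = 2 * 1.202649 = 2.405298, which rounds to 2.4053.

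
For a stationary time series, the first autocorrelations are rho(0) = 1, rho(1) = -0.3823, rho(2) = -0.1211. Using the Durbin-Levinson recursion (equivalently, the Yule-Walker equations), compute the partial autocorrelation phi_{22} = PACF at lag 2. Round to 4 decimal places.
\phi_{22} = -0.3130

The PACF at lag k is phi_{kk}, the last component of the solution
to the Yule-Walker system G_k phi = r_k where
  (G_k)_{ij} = rho(|i - j|), (r_k)_i = rho(i), i,j = 1..k.
Equivalently, Durbin-Levinson gives phi_{kk} iteratively:
  phi_{11} = rho(1)
  phi_{kk} = [rho(k) - sum_{j=1..k-1} phi_{k-1,j} rho(k-j)]
            / [1 - sum_{j=1..k-1} phi_{k-1,j} rho(j)],
  phi_{k,j} = phi_{k-1,j} - phi_{kk} phi_{k-1,k-j},  j = 1..k-1.
Step k = 1:
  phi_11 = rho(1) = -0.3823.
Step k = 2:
  phi_22 = [rho(2) - phi_11 rho(1)] / [1 - phi_11 rho(1)] = [-0.1211 - (-0.3823)(-0.3823)] / [1 - (-0.3823)(-0.3823)]
         = -0.26725329 / 0.85384671 = -0.313.
Therefore phi_{22} = -0.3130.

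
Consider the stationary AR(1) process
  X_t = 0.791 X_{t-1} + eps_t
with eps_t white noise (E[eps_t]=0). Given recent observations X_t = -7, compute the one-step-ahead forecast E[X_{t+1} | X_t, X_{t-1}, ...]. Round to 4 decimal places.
E[X_{t+1} \mid \mathcal F_t] = -5.5370

For an AR(p) model X_t = c + sum_i phi_i X_{t-i} + eps_t, the
one-step-ahead conditional mean is
  E[X_{t+1} | X_t, ...] = c + sum_i phi_i X_{t+1-i}.
Substitute known values:
  E[X_{t+1} | ...] = (0.791) * (-7)
                   = -5.5370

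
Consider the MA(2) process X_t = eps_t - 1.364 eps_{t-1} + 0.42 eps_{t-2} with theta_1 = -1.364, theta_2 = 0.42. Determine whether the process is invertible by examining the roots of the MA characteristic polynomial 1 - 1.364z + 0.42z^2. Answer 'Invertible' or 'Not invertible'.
\text{Invertible}

The MA(q) characteristic polynomial is P(z) = 1 - 1.364z + 0.42z^2.
Invertibility requires all roots to lie outside the unit circle, i.e. |z| > 1 for every root.
Set 1 + (-1.364) z + (0.42) z^2 = 0, i.e. a z^2 + b z + c = 0 with a = 0.42, b = -1.364, c = 1.
Discriminant D = b^2 - 4ac = (-1.364)^2 - 4*(0.42)*1 = 1.860496 - (1.68) = 0.180496.
D >= 0, so the roots are real: z = (-b +/- sqrt(D)) / (2a) = (1.364 +/- 0.424848) / (0.84).
  z_1 = (1.364 + 0.424848) / (0.84) = 2.1296,   |z_1| = 2.1296.
  z_2 = (1.364 - 0.424848) / (0.84) = 1.118,   |z_2| = 1.118.
Moduli of all roots: 2.1296, 1.1180.
All moduli strictly greater than 1? Yes.
Verdict: Invertible.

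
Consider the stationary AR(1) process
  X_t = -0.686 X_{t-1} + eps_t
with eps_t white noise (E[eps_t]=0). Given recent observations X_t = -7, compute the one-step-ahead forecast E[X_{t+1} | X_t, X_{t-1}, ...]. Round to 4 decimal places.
E[X_{t+1} \mid \mathcal F_t] = 4.8020

For an AR(p) model X_t = c + sum_i phi_i X_{t-i} + eps_t, the
one-step-ahead conditional mean is
  E[X_{t+1} | X_t, ...] = c + sum_i phi_i X_{t+1-i}.
Substitute known values:
  E[X_{t+1} | ...] = (-0.686) * (-7)
                   = 4.8020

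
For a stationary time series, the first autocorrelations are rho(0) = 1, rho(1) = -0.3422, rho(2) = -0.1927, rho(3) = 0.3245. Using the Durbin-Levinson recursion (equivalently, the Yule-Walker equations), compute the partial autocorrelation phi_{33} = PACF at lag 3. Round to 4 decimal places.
\phi_{33} = 0.1490

The PACF at lag k is phi_{kk}, the last component of the solution
to the Yule-Walker system G_k phi = r_k where
  (G_k)_{ij} = rho(|i - j|), (r_k)_i = rho(i), i,j = 1..k.
Equivalently, Durbin-Levinson gives phi_{kk} iteratively:
  phi_{11} = rho(1)
  phi_{kk} = [rho(k) - sum_{j=1..k-1} phi_{k-1,j} rho(k-j)]
            / [1 - sum_{j=1..k-1} phi_{k-1,j} rho(j)],
  phi_{k,j} = phi_{k-1,j} - phi_{kk} phi_{k-1,k-j},  j = 1..k-1.
Step k = 1:
  phi_11 = rho(1) = -0.3422.
Step k = 2:
  phi_22 = [rho(2) - phi_11 rho(1)] / [1 - phi_11 rho(1)] = [-0.1927 - (-0.3422)(-0.3422)] / [1 - (-0.3422)(-0.3422)]
         = -0.30980084 / 0.88289916 = -0.35089.
  Update: phi_21 = phi_11 - phi_22 phi_11 = -0.3422 - (-0.35089)(-0.3422) = -0.462275.
Step k = 3:
  phi_33 = [rho(3) - phi_21 rho(2) - phi_22 rho(1)] / [1 - phi_21 rho(1) - phi_22 rho(2)]
    numerator   = 0.3245 - (-0.462275)(-0.1927) - (-0.35089)(-0.3422) = 0.11534497
    denominator = 1 - (-0.462275)(-0.3422) - (-0.35089)(-0.1927) = 0.77419302
  phi_33 = 0.11534497 / 0.77419302 = 0.149.
Therefore phi_{33} = 0.1490.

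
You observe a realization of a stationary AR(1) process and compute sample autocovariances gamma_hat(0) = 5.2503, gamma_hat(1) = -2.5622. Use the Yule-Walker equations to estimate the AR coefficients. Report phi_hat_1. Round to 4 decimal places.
\hat\phi_{1} = -0.4880

The Yule-Walker equations for an AR(p) process read, in matrix form,
  Gamma_p phi = r_p,   with   (Gamma_p)_{ij} = gamma(|i - j|),
                       (r_p)_i = gamma(i),   i,j = 1..p.
Substitute the sample gammas (Toeplitz matrix and right-hand side of size 1):
  Gamma_p = [[5.2503]]
  r_p     = [-2.5622]
With p = 1 this is the single equation gamma(0) phi_1 = gamma(1):
  phi_hat_1 = gamma(1) / gamma(0) = -2.5622 / 5.2503 = -0.4880.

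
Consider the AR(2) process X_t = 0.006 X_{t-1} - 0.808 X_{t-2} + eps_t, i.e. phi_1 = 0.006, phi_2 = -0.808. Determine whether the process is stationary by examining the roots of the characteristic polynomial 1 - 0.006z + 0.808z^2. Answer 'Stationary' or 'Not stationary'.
\text{Stationary}

The AR(p) characteristic polynomial is P(z) = 1 - 0.006z + 0.808z^2.
Stationarity requires all roots to lie outside the unit circle, i.e. |z| > 1 for every root.
Set 1 + (-0.006) z + (0.808) z^2 = 0, i.e. a z^2 + b z + c = 0 with a = 0.808, b = -0.006, c = 1.
Discriminant D = b^2 - 4ac = (-0.006)^2 - 4*(0.808)*1 = 0.000036 - (3.232) = -3.231964.
D < 0, so the roots are the complex-conjugate pair z = (-b +/- i sqrt(-D)) / (2a) = 0.0037 +/- 1.1125i.
For a conjugate pair |z|^2 = z * conj(z) = (product of roots) = c/a = 1/(0.808) = 1.237624, so |z| = sqrt(1.237624) = 1.1125 for both roots.
Moduli of all roots: 1.1125, 1.1125.
All moduli strictly greater than 1? Yes.
Verdict: Stationary.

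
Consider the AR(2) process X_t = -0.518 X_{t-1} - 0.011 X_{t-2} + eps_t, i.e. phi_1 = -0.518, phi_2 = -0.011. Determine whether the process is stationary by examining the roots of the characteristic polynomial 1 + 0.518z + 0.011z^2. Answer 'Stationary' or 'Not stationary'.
\text{Stationary}

The AR(p) characteristic polynomial is P(z) = 1 + 0.518z + 0.011z^2.
Stationarity requires all roots to lie outside the unit circle, i.e. |z| > 1 for every root.
Set 1 + (0.518) z + (0.011) z^2 = 0, i.e. a z^2 + b z + c = 0 with a = 0.011, b = 0.518, c = 1.
Discriminant D = b^2 - 4ac = (0.518)^2 - 4*(0.011)*1 = 0.268324 - (0.044) = 0.224324.
D >= 0, so the roots are real: z = (-b +/- sqrt(D)) / (2a) = (-0.518 +/- 0.473629) / (0.022).
  z_1 = (-0.518 + 0.473629) / (0.022) = -2.0169,   |z_1| = 2.0169.
  z_2 = (-0.518 - 0.473629) / (0.022) = -45.074,   |z_2| = 45.074.
Moduli of all roots: 2.0169, 45.0740.
All moduli strictly greater than 1? Yes.
Verdict: Stationary.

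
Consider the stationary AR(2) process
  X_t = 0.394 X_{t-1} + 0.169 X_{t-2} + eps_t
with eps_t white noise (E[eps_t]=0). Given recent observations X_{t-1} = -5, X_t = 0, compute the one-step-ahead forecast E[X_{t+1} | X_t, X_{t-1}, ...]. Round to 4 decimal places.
E[X_{t+1} \mid \mathcal F_t] = -0.8450

For an AR(p) model X_t = c + sum_i phi_i X_{t-i} + eps_t, the
one-step-ahead conditional mean is
  E[X_{t+1} | X_t, ...] = c + sum_i phi_i X_{t+1-i}.
Substitute known values:
  E[X_{t+1} | ...] = (0.394) * (0) + (0.169) * (-5)
                   = -0.8450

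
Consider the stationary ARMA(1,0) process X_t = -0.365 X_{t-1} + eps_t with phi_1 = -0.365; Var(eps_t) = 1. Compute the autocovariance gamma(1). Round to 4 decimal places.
\gamma(1) = -0.4211

Multiply the model equation by X_{t-k} and take expectations. With theta_0 = psi_0 = 1 and psi_j the MA(infinity) weights, this gives
  gamma(k) - sum_i phi_i gamma(k-i) = c_k,
  c_k = sigma^2 * sum_{j=k..q} theta_j psi_{j-k}   (c_k = 0 for k > q),
using gamma(-m) = gamma(m).
Pure AR (q = 0): c_0 = sigma^2 = 1, c_k = 0 for k >= 1.
Equations for k = 0 and k = 1 (AR order 1):
  gamma(0) = phi_1 gamma(1) + c_0
  gamma(1) = phi_1 gamma(0) + c_1
Substituting the second into the first: gamma(0) (1 - phi_1^2) = c_0 + phi_1 c_1, so
  gamma(0) = c_0 / (1 - phi_1^2) = 1 / (1 - (-0.365)^2) = 1 / 0.866775 = 1.153702.
  gamma(1) = phi_1 gamma(0) = (-0.365)(1.153702) = -0.421101.
Therefore gamma(1) = -0.4211 (to 4 decimal places).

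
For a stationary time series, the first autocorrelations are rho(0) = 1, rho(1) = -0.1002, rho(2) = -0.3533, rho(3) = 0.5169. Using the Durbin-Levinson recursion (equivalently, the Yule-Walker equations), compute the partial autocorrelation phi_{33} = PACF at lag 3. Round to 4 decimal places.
\phi_{33} = 0.5040

The PACF at lag k is phi_{kk}, the last component of the solution
to the Yule-Walker system G_k phi = r_k where
  (G_k)_{ij} = rho(|i - j|), (r_k)_i = rho(i), i,j = 1..k.
Equivalently, Durbin-Levinson gives phi_{kk} iteratively:
  phi_{11} = rho(1)
  phi_{kk} = [rho(k) - sum_{j=1..k-1} phi_{k-1,j} rho(k-j)]
            / [1 - sum_{j=1..k-1} phi_{k-1,j} rho(j)],
  phi_{k,j} = phi_{k-1,j} - phi_{kk} phi_{k-1,k-j},  j = 1..k-1.
Step k = 1:
  phi_11 = rho(1) = -0.1002.
Step k = 2:
  phi_22 = [rho(2) - phi_11 rho(1)] / [1 - phi_11 rho(1)] = [-0.3533 - (-0.1002)(-0.1002)] / [1 - (-0.1002)(-0.1002)]
         = -0.36334004 / 0.98995996 = -0.367025.
  Update: phi_21 = phi_11 - phi_22 phi_11 = -0.1002 - (-0.367025)(-0.1002) = -0.136976.
Step k = 3:
  phi_33 = [rho(3) - phi_21 rho(2) - phi_22 rho(1)] / [1 - phi_21 rho(1) - phi_22 rho(2)]
    numerator   = 0.5169 - (-0.136976)(-0.3533) - (-0.367025)(-0.1002) = 0.43173051
    denominator = 1 - (-0.136976)(-0.1002) - (-0.367025)(-0.3533) = 0.85660509
  phi_33 = 0.43173051 / 0.85660509 = 0.504.
Therefore phi_{33} = 0.5040.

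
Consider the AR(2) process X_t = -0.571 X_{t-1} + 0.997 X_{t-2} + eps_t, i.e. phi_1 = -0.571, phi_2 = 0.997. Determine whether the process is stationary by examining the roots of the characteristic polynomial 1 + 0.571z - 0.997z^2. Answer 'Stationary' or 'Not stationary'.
\text{Not stationary}

The AR(p) characteristic polynomial is P(z) = 1 + 0.571z - 0.997z^2.
Stationarity requires all roots to lie outside the unit circle, i.e. |z| > 1 for every root.
Set 1 + (0.571) z + (-0.997) z^2 = 0, i.e. a z^2 + b z + c = 0 with a = -0.997, b = 0.571, c = 1.
Discriminant D = b^2 - 4ac = (0.571)^2 - 4*(-0.997)*1 = 0.326041 - (-3.988) = 4.314041.
D >= 0, so the roots are real: z = (-b +/- sqrt(D)) / (2a) = (-0.571 +/- 2.077027) / (-1.994).
  z_1 = (-0.571 + 2.077027) / (-1.994) = -0.7553,   |z_1| = 0.7553.
  z_2 = (-0.571 - 2.077027) / (-1.994) = 1.328,   |z_2| = 1.328.
Moduli of all roots: 0.7553, 1.3280.
All moduli strictly greater than 1? No.
Verdict: Not stationary.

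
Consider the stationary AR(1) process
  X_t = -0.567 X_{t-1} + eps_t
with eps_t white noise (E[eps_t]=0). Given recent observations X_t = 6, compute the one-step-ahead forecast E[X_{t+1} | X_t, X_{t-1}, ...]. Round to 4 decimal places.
E[X_{t+1} \mid \mathcal F_t] = -3.4020

For an AR(p) model X_t = c + sum_i phi_i X_{t-i} + eps_t, the
one-step-ahead conditional mean is
  E[X_{t+1} | X_t, ...] = c + sum_i phi_i X_{t+1-i}.
Substitute known values:
  E[X_{t+1} | ...] = (-0.567) * (6)
                   = -3.4020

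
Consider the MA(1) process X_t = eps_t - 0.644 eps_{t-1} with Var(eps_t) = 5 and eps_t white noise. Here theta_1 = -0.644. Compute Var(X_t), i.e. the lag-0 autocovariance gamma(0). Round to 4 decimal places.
\gamma(0) = 7.0737

For an MA(q) process X_t = eps_t + sum_i theta_i eps_{t-i} with
Var(eps_t) = sigma^2, the variance is
  gamma(0) = sigma^2 * (1 + sum_i theta_i^2).
  sum_i theta_i^2 = (-0.644)^2 = 0.414736.
  gamma(0) = 5 * (1 + 0.414736) = 5 * 1.414736 = 7.07368, which rounds to 7.0737.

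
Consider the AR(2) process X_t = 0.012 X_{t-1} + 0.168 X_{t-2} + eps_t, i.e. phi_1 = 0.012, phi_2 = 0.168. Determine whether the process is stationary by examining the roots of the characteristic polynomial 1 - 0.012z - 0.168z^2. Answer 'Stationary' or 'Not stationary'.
\text{Stationary}

The AR(p) characteristic polynomial is P(z) = 1 - 0.012z - 0.168z^2.
Stationarity requires all roots to lie outside the unit circle, i.e. |z| > 1 for every root.
Set 1 + (-0.012) z + (-0.168) z^2 = 0, i.e. a z^2 + b z + c = 0 with a = -0.168, b = -0.012, c = 1.
Discriminant D = b^2 - 4ac = (-0.012)^2 - 4*(-0.168)*1 = 0.000144 - (-0.672) = 0.672144.
D >= 0, so the roots are real: z = (-b +/- sqrt(D)) / (2a) = (0.012 +/- 0.819844) / (-0.336).
  z_1 = (0.012 + 0.819844) / (-0.336) = -2.4757,   |z_1| = 2.4757.
  z_2 = (0.012 - 0.819844) / (-0.336) = 2.4043,   |z_2| = 2.4043.
Moduli of all roots: 2.4757, 2.4043.
All moduli strictly greater than 1? Yes.
Verdict: Stationary.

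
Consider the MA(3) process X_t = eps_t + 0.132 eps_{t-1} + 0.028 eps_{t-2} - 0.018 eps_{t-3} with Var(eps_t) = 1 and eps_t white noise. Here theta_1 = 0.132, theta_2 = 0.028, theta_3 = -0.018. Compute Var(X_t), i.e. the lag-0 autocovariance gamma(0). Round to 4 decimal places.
\gamma(0) = 1.0185

For an MA(q) process X_t = eps_t + sum_i theta_i eps_{t-i} with
Var(eps_t) = sigma^2, the variance is
  gamma(0) = sigma^2 * (1 + sum_i theta_i^2).
  sum_i theta_i^2 = (0.132)^2 + (0.028)^2 + (-0.018)^2 = 0.017424 + 0.000784 + 0.000324 = 0.018532.
  gamma(0) = 1 * (1 + 0.018532) = 1 * 1.018532 = 1.018532, which rounds to 1.0185.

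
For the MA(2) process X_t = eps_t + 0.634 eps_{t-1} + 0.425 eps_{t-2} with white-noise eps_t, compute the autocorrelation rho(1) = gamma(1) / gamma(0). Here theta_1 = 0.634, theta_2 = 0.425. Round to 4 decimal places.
\rho(1) = 0.5709

For an MA(q) process with theta_0 = 1, the autocovariance is
  gamma(k) = sigma^2 * sum_{i=0..q-k} theta_i * theta_{i+k},
and rho(k) = gamma(k) / gamma(0). Sigma^2 cancels.
  numerator   = (1)*(0.634) + (0.634)*(0.425) = 0.90345.
  denominator = (1)^2 + (0.634)^2 + (0.425)^2 = 1.582581.
  rho(1) = 0.90345 / 1.582581 = 0.5709.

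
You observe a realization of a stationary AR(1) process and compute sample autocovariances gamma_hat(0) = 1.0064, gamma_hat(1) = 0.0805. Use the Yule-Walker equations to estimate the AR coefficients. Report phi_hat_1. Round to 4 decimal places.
\hat\phi_{1} = 0.0800

The Yule-Walker equations for an AR(p) process read, in matrix form,
  Gamma_p phi = r_p,   with   (Gamma_p)_{ij} = gamma(|i - j|),
                       (r_p)_i = gamma(i),   i,j = 1..p.
Substitute the sample gammas (Toeplitz matrix and right-hand side of size 1):
  Gamma_p = [[1.0064]]
  r_p     = [0.0805]
With p = 1 this is the single equation gamma(0) phi_1 = gamma(1):
  phi_hat_1 = gamma(1) / gamma(0) = 0.0805 / 1.0064 = 0.0800.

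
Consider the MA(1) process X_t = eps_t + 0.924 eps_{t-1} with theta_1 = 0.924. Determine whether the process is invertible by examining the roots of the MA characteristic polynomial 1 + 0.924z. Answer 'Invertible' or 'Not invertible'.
\text{Invertible}

The MA(q) characteristic polynomial is P(z) = 1 + 0.924z.
Invertibility requires all roots to lie outside the unit circle, i.e. |z| > 1 for every root.
This is linear in z: 1 + (0.924) z = 0  =>  z = -1/(0.924) = -1.082251,  |z| = 1.082251.
Moduli of all roots: 1.0823.
All moduli strictly greater than 1? Yes.
Verdict: Invertible.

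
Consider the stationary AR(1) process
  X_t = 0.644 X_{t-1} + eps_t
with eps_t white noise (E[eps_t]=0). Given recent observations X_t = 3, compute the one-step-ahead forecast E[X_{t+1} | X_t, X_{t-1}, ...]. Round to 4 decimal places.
E[X_{t+1} \mid \mathcal F_t] = 1.9320

For an AR(p) model X_t = c + sum_i phi_i X_{t-i} + eps_t, the
one-step-ahead conditional mean is
  E[X_{t+1} | X_t, ...] = c + sum_i phi_i X_{t+1-i}.
Substitute known values:
  E[X_{t+1} | ...] = (0.644) * (3)
                   = 1.9320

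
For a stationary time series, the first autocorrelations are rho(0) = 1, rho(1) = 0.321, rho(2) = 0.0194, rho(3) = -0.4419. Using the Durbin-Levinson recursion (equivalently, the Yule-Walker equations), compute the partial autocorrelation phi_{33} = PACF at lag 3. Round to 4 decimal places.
\phi_{33} = -0.4710

The PACF at lag k is phi_{kk}, the last component of the solution
to the Yule-Walker system G_k phi = r_k where
  (G_k)_{ij} = rho(|i - j|), (r_k)_i = rho(i), i,j = 1..k.
Equivalently, Durbin-Levinson gives phi_{kk} iteratively:
  phi_{11} = rho(1)
  phi_{kk} = [rho(k) - sum_{j=1..k-1} phi_{k-1,j} rho(k-j)]
            / [1 - sum_{j=1..k-1} phi_{k-1,j} rho(j)],
  phi_{k,j} = phi_{k-1,j} - phi_{kk} phi_{k-1,k-j},  j = 1..k-1.
Step k = 1:
  phi_11 = rho(1) = 0.321.
Step k = 2:
  phi_22 = [rho(2) - phi_11 rho(1)] / [1 - phi_11 rho(1)] = [0.0194 - (0.321)(0.321)] / [1 - (0.321)(0.321)]
         = -0.083641 / 0.896959 = -0.09325.
  Update: phi_21 = phi_11 - phi_22 phi_11 = 0.321 - (-0.09325)(0.321) = 0.350933.
Step k = 3:
  phi_33 = [rho(3) - phi_21 rho(2) - phi_22 rho(1)] / [1 - phi_21 rho(1) - phi_22 rho(2)]
    numerator   = -0.4419 - (0.350933)(0.0194) - (-0.09325)(0.321) = -0.418775
    denominator = 1 - (0.350933)(0.321) - (-0.09325)(0.0194) = 0.88915952
  phi_33 = -0.418775 / 0.88915952 = -0.471.
Therefore phi_{33} = -0.4710.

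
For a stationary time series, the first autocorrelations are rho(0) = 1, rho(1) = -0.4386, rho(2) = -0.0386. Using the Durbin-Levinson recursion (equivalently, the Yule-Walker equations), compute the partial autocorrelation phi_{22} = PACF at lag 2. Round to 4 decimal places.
\phi_{22} = -0.2860

The PACF at lag k is phi_{kk}, the last component of the solution
to the Yule-Walker system G_k phi = r_k where
  (G_k)_{ij} = rho(|i - j|), (r_k)_i = rho(i), i,j = 1..k.
Equivalently, Durbin-Levinson gives phi_{kk} iteratively:
  phi_{11} = rho(1)
  phi_{kk} = [rho(k) - sum_{j=1..k-1} phi_{k-1,j} rho(k-j)]
            / [1 - sum_{j=1..k-1} phi_{k-1,j} rho(j)],
  phi_{k,j} = phi_{k-1,j} - phi_{kk} phi_{k-1,k-j},  j = 1..k-1.
Step k = 1:
  phi_11 = rho(1) = -0.4386.
Step k = 2:
  phi_22 = [rho(2) - phi_11 rho(1)] / [1 - phi_11 rho(1)] = [-0.0386 - (-0.4386)(-0.4386)] / [1 - (-0.4386)(-0.4386)]
         = -0.23096996 / 0.80763004 = -0.286.
Therefore phi_{22} = -0.2860.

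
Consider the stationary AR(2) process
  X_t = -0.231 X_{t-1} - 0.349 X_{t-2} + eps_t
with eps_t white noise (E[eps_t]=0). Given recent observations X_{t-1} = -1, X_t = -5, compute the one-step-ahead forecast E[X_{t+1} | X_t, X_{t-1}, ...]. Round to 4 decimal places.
E[X_{t+1} \mid \mathcal F_t] = 1.5040

For an AR(p) model X_t = c + sum_i phi_i X_{t-i} + eps_t, the
one-step-ahead conditional mean is
  E[X_{t+1} | X_t, ...] = c + sum_i phi_i X_{t+1-i}.
Substitute known values:
  E[X_{t+1} | ...] = (-0.231) * (-5) + (-0.349) * (-1)
                   = 1.5040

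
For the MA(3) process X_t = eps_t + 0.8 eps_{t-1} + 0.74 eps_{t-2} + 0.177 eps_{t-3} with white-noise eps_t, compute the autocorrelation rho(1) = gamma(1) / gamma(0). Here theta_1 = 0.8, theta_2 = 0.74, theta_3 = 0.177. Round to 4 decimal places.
\rho(1) = 0.6864

For an MA(q) process with theta_0 = 1, the autocovariance is
  gamma(k) = sigma^2 * sum_{i=0..q-k} theta_i * theta_{i+k},
and rho(k) = gamma(k) / gamma(0). Sigma^2 cancels.
  numerator   = (1)*(0.8) + (0.8)*(0.74) + (0.74)*(0.177) = 1.52298.
  denominator = (1)^2 + (0.8)^2 + (0.74)^2 + (0.177)^2 = 2.218929.
  rho(1) = 1.52298 / 2.218929 = 0.6864.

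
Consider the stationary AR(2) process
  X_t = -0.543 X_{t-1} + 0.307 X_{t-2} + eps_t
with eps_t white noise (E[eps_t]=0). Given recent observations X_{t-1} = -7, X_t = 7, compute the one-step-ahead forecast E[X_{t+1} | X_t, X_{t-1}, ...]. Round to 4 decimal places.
E[X_{t+1} \mid \mathcal F_t] = -5.9500

For an AR(p) model X_t = c + sum_i phi_i X_{t-i} + eps_t, the
one-step-ahead conditional mean is
  E[X_{t+1} | X_t, ...] = c + sum_i phi_i X_{t+1-i}.
Substitute known values:
  E[X_{t+1} | ...] = (-0.543) * (7) + (0.307) * (-7)
                   = -5.9500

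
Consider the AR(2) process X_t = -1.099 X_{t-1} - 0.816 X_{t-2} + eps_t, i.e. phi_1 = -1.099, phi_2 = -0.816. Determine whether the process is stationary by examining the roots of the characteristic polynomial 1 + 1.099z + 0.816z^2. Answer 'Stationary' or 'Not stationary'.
\text{Stationary}

The AR(p) characteristic polynomial is P(z) = 1 + 1.099z + 0.816z^2.
Stationarity requires all roots to lie outside the unit circle, i.e. |z| > 1 for every root.
Set 1 + (1.099) z + (0.816) z^2 = 0, i.e. a z^2 + b z + c = 0 with a = 0.816, b = 1.099, c = 1.
Discriminant D = b^2 - 4ac = (1.099)^2 - 4*(0.816)*1 = 1.207801 - (3.264) = -2.056199.
D < 0, so the roots are the complex-conjugate pair z = (-b +/- i sqrt(-D)) / (2a) = -0.6734 +/- 0.8786i.
For a conjugate pair |z|^2 = z * conj(z) = (product of roots) = c/a = 1/(0.816) = 1.22549, so |z| = sqrt(1.22549) = 1.107 for both roots.
Moduli of all roots: 1.1070, 1.1070.
All moduli strictly greater than 1? Yes.
Verdict: Stationary.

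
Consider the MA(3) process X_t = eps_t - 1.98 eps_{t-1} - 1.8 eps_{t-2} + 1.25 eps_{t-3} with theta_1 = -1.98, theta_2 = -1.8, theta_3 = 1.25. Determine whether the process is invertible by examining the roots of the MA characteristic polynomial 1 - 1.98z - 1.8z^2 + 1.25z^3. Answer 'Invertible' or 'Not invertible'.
\text{Not invertible}

The MA(q) characteristic polynomial is P(z) = 1 - 1.98z - 1.8z^2 + 1.25z^3.
Invertibility requires all roots to lie outside the unit circle, i.e. |z| > 1 for every root.
Degree 3: look for a simple real root z0 first, then factor out (1 - z/z0) and solve the remaining quadratic.
Testing z0 = 0.4: P(0.4) = 1 + (-1.98)(0.4) + (-1.8)(0.4)^2 + (1.25)(0.4)^3
  = 1 + (-0.792) + (-0.288) + (0.08) = 0.  So z_0 = 0.4 is a root, |z_0| = 0.4.
Divide out the factor (1 - 2.5 z) = (1 - z/z0) (since 1/z0 = 2.5):
  P(z) = (1 - 2.5 z)(1 + (0.52) z + (-0.5) z^2)
  [check: z-coef 0.52 - (2.5) = -1.98; z^2-coef -0.5 - (2.5)(0.52) = -1.8; z^3-coef -(2.5)(-0.5) = 1.25.]
Remaining roots from the quadratic factor 1 + (0.52) z + (-0.5) z^2:
  Set 1 + (0.52) z + (-0.5) z^2 = 0, i.e. a z^2 + b z + c = 0 with a = -0.5, b = 0.52, c = 1.
  Discriminant D = b^2 - 4ac = (0.52)^2 - 4*(-0.5)*1 = 0.2704 - (-2) = 2.2704.
  D >= 0, so the roots are real: z = (-b +/- sqrt(D)) / (2a) = (-0.52 +/- 1.506785) / (-1).
    z_1 = (-0.52 + 1.506785) / (-1) = -0.9868,   |z_1| = 0.9868.
    z_2 = (-0.52 - 1.506785) / (-1) = 2.0268,   |z_2| = 2.0268.
Moduli of all roots: 0.4000, 0.9868, 2.0268.
All moduli strictly greater than 1? No.
Verdict: Not invertible.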